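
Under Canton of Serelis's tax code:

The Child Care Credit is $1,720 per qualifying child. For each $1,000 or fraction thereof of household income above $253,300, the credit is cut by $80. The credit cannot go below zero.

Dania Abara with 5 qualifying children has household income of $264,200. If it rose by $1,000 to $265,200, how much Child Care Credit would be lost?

At $264,200 — base = 5 × $1,720 = $8,600. income exceeds $253,300 by $10,900, which is 11 full-or-partial $1,000 increments; reduction = 11 × $80 = $880, leaving $7,720.
At $265,200 — base = 5 × $1,720 = $8,600. income exceeds $253,300 by $11,900, which is 12 full-or-partial $1,000 increments; reduction = 12 × $80 = $960, leaving $7,640.
Lost: $7,720 − $7,640 = $80.

$80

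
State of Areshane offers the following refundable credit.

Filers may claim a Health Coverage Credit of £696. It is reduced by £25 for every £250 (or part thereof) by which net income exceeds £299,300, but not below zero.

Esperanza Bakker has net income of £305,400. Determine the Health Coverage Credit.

£71

Health Coverage Credit: income exceeds £299,300 by £6,100, which is 25 full-or-partial £250 increments; reduction = 25 × £25 = £625, leaving £71.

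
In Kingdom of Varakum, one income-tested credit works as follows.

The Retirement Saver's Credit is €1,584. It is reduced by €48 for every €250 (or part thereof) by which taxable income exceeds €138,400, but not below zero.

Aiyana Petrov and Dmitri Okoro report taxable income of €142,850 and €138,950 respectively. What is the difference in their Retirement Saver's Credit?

€720

Aiyana (€142,850): Retirement Saver's Credit: income exceeds €138,400 by €4,450, which is 18 full-or-partial €250 increments; reduction = 18 × €48 = €864, leaving €720.
Dmitri (€138,950): Retirement Saver's Credit: income exceeds €138,400 by €550, which is 3 full-or-partial €250 increments; reduction = 3 × €48 = €144, leaving €1,440.
Difference: |€720 − €1,440| = €720.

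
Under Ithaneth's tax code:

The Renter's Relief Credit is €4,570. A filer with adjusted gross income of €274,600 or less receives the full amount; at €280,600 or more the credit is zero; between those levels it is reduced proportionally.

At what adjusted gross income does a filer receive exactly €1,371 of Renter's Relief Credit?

€1,371 is 1,371/4,570 of the full €4,570, so 3,199/4,570 of the €6,000 range has been used: income = €274,600 + €6,000 × 3,199/4,570 = €278,800.

€278,800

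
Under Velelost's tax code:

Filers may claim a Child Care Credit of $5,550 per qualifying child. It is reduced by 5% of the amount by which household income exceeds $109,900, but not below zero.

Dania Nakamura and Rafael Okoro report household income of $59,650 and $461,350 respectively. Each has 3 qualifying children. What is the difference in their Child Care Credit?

Dania ($59,650): Child Care Credit: base = 3 × $5,550 = $16,650. $59,650 is at or below the $109,900 threshold, so the full $16,650 applies.
Rafael ($461,350): Child Care Credit: base = 3 × $5,550 = $16,650. 5% of the $351,450 excess over $109,900 is $17,572.50 ≥ base, so the credit is $0.
Difference: |$16,650 − $0| = $16,650.

$16,650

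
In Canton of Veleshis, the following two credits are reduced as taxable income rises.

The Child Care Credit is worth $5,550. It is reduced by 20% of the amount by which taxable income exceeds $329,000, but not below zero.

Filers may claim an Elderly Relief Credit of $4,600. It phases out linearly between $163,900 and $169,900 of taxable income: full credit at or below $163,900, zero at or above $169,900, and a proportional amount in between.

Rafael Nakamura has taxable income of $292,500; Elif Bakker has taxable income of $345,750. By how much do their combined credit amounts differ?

Rafael ($292,500): Child Care Credit: $292,500 is at or below the $329,000 threshold, so the full $5,550 applies. Elderly Relief Credit: $292,500 is at or above $169,900, so the credit is $0. total $5,550 + $0 = $5,550
Elif ($345,750): Child Care Credit: 20% of the $16,750 excess over $329,000 is $3,350; credit = $5,550 − $3,350 = $2,200. Elderly Relief Credit: $345,750 is at or above $169,900, so the credit is $0. total $2,200 + $0 = $2,200
Difference: |$5,550 − $2,200| = $3,350.

$3,350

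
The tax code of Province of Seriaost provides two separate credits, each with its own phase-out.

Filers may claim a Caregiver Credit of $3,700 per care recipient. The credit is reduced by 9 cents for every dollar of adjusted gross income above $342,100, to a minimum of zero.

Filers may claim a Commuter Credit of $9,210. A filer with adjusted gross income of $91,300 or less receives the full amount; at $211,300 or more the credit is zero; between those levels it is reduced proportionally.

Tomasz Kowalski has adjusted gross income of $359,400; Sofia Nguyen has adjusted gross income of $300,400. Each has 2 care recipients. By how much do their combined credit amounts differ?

Tomasz ($359,400): Caregiver Credit: base = 2 × $3,700 = $7,400. 9% of the $17,300 excess over $342,100 is $1,557; credit = $7,400 − $1,557 = $5,843. Commuter Credit: $359,400 is at or above $211,300, so the credit is $0. total $5,843 + $0 = $5,843
Sofia ($300,400): Caregiver Credit: base = 2 × $3,700 = $7,400. $300,400 is at or below the $342,100 threshold, so the full $7,400 applies. Commuter Credit: $300,400 is at or above $211,300, so the credit is $0. total $7,400 + $0 = $7,400
Difference: |$5,843 − $7,400| = $1,557.

$1,557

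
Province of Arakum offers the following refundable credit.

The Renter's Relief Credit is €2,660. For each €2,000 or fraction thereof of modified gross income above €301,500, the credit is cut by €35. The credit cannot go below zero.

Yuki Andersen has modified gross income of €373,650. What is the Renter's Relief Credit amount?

Renter's Relief Credit: income exceeds €301,500 by €72,150, which is 37 full-or-partial €2,000 increments; reduction = 37 × €35 = €1,295, leaving €1,365.

€1,365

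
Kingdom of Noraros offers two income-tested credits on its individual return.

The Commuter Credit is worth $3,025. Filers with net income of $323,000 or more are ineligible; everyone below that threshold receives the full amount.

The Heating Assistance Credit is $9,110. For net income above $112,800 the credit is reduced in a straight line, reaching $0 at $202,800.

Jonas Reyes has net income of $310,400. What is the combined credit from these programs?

Commuter Credit: $310,400 is below the $323,000 cutoff, so the full $3,025 applies.
Heating Assistance Credit: $310,400 is at or above $202,800, so the credit is $0.
Total: $3,025 + $0 = $3,025.

$3,025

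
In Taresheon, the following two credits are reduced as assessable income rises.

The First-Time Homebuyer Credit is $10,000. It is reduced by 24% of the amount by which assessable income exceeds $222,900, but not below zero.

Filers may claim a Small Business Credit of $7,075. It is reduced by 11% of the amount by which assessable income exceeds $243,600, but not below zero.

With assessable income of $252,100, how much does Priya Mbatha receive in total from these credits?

$9,132

First-Time Homebuyer Credit: 24% of the $29,200 excess over $222,900 is $7,008; credit = $10,000 − $7,008 = $2,992.
Small Business Credit: 11% of the $8,500 excess over $243,600 is $935; credit = $7,075 − $935 = $6,140.
Total: $2,992 + $6,140 = $9,132.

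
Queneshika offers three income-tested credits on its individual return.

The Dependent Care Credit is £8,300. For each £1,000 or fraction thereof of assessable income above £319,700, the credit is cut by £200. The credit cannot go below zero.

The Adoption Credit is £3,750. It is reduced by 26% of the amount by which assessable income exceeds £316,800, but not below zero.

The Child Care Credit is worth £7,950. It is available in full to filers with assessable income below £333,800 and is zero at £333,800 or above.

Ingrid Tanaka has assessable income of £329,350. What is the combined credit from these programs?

£14,737

Dependent Care Credit: income exceeds £319,700 by £9,650, which is 10 full-or-partial £1,000 increments; reduction = 10 × £200 = £2,000, leaving £6,300.
Adoption Credit: 26% of the £12,550 excess over £316,800 is £3,263; credit = £3,750 − £3,263 = £487.
Child Care Credit: £329,350 is below the £333,800 cutoff, so the full £7,950 applies.
Total: £6,300 + £487 + £7,950 = £14,737.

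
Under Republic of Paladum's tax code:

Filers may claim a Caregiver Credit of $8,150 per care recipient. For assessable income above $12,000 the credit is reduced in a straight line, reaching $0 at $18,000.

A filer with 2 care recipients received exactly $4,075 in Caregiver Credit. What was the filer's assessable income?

Full credit = 2 × $8,150 = $16,300.
$4,075 is 4,075/16,300 of the full $16,300, so 12,225/16,300 of the $6,000 range has been used: income = $12,000 + $6,000 × 12,225/16,300 = $16,500.

$16,500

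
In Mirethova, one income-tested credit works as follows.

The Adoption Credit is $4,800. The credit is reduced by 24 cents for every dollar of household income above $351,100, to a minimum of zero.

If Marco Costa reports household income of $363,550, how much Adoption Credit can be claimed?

Adoption Credit: 24% of the $12,450 excess over $351,100 is $2,988; credit = $4,800 − $2,988 = $1,812.

$1,812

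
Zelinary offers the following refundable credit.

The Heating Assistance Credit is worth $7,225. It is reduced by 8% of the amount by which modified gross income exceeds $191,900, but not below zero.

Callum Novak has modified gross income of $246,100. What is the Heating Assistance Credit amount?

$2,889

Heating Assistance Credit: 8% of the $54,200 excess over $191,900 is $4,336; credit = $7,225 − $4,336 = $2,889.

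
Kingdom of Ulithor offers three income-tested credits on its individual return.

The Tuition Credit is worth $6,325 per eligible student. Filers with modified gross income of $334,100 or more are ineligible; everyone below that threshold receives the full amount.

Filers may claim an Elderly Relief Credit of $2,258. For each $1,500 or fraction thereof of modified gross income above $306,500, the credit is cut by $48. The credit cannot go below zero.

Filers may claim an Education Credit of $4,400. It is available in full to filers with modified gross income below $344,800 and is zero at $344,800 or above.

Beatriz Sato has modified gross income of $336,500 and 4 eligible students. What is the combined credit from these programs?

$5,698

Tuition Credit: base = 4 × $6,325 = $25,300. $336,500 meets or exceeds the $334,100 cutoff, so the credit is $0.
Elderly Relief Credit: income exceeds $306,500 by $30,000, which is 20 full-or-partial $1,500 increments; reduction = 20 × $48 = $960, leaving $1,298.
Education Credit: $336,500 is below the $344,800 cutoff, so the full $4,400 applies.
Total: $0 + $1,298 + $4,400 = $5,698.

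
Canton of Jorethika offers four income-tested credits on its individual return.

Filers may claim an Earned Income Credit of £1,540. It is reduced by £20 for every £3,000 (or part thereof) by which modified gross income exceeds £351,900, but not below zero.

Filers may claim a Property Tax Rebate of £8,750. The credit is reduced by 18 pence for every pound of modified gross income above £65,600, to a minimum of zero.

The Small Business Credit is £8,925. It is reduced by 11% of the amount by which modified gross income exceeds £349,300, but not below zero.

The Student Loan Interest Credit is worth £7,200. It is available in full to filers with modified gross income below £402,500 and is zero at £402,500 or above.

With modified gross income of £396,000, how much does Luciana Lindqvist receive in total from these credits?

£12,228

Earned Income Credit: income exceeds £351,900 by £44,100, which is 15 full-or-partial £3,000 increments; reduction = 15 × £20 = £300, leaving £1,240.
Property Tax Rebate: 18% of the £330,400 excess over £65,600 is £59,472 ≥ base, so the credit is £0.
Small Business Credit: 11% of the £46,700 excess over £349,300 is £5,137; credit = £8,925 − £5,137 = £3,788.
Student Loan Interest Credit: £396,000 is below the £402,500 cutoff, so the full £7,200 applies.
Total: £1,240 + £0 + £3,788 + £7,200 = £12,228.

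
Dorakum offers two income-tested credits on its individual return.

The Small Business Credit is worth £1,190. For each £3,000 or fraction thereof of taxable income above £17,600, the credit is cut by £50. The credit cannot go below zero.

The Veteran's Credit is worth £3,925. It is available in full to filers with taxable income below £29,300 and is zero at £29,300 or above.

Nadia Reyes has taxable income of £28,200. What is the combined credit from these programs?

£4,915

Small Business Credit: income exceeds £17,600 by £10,600, which is 4 full-or-partial £3,000 increments; reduction = 4 × £50 = £200, leaving £990.
Veteran's Credit: £28,200 is below the £29,300 cutoff, so the full £3,925 applies.
Total: £990 + £3,925 = £4,915.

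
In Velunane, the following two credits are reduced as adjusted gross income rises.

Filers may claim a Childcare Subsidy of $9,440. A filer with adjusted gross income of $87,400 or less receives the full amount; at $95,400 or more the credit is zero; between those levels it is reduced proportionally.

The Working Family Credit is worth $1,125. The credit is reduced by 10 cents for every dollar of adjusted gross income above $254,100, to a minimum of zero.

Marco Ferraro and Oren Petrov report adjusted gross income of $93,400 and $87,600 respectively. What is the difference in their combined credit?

Marco ($93,400): Childcare Subsidy: $93,400 is $6,000 into a $8,000 phase-out range, leaving 2,000/8,000 of the credit: $9,440 × 2,000/8,000 = $2,360. Working Family Credit: $93,400 is at or below the $254,100 threshold, so the full $1,125 applies. total $2,360 + $1,125 = $3,485
Oren ($87,600): Childcare Subsidy: $87,600 is $200 into a $8,000 phase-out range, leaving 7,800/8,000 of the credit: $9,440 × 7,800/8,000 = $9,204. Working Family Credit: $87,600 is at or below the $254,100 threshold, so the full $1,125 applies. total $9,204 + $1,125 = $10,329
Difference: |$3,485 − $10,329| = $6,844.

$6,844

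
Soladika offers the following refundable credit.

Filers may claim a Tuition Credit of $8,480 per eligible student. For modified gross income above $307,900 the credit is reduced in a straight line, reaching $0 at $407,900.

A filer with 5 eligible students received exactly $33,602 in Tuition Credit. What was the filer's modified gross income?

Full credit = 5 × $8,480 = $42,400.
$33,602 is 33,602/42,400 of the full $42,400, so 8,798/42,400 of the $100,000 range has been used: income = $307,900 + $100,000 × 8,798/42,400 = $328,650.

$328,650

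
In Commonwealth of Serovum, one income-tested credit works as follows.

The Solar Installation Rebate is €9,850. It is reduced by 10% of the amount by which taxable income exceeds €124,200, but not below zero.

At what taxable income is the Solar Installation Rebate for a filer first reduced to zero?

€222,700

The credit falls by 10% of each euro above €124,200, so it reaches zero when the excess is €9,850 / 10% = €98,500: income = €124,200 + €98,500 = €222,700.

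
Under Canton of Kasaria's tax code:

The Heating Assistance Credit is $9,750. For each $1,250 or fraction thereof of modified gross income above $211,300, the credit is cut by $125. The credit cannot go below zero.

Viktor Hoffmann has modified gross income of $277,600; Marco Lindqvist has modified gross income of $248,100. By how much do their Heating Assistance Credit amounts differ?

Viktor ($277,600): Heating Assistance Credit: income exceeds $211,300 by $66,300, which is 54 full-or-partial $1,250 increments; reduction = 54 × $125 = $6,750, leaving $3,000.
Marco ($248,100): Heating Assistance Credit: income exceeds $211,300 by $36,800, which is 30 full-or-partial $1,250 increments; reduction = 30 × $125 = $3,750, leaving $6,000.
Difference: |$3,000 − $6,000| = $3,000.

$3,000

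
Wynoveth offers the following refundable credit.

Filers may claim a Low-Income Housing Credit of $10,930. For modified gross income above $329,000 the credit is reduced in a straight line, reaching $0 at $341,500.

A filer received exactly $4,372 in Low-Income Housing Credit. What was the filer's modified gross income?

$4,372 is 4,372/10,930 of the full $10,930, so 6,558/10,930 of the $12,500 range has been used: income = $329,000 + $12,500 × 6,558/10,930 = $336,500.

$336,500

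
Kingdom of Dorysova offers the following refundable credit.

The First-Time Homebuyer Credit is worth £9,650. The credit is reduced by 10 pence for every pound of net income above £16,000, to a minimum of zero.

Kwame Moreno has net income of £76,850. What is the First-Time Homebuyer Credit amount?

£3,565

First-Time Homebuyer Credit: 10% of the £60,850 excess over £16,000 is £6,085; credit = £9,650 − £6,085 = £3,565.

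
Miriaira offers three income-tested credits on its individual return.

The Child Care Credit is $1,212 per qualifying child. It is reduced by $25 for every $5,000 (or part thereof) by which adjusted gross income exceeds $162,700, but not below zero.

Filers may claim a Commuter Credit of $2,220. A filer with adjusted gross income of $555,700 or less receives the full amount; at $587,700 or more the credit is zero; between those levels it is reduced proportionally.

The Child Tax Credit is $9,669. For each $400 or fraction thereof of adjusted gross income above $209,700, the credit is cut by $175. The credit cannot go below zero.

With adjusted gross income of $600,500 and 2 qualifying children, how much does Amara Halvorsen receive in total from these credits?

$224

Child Care Credit: base = 2 × $1,212 = $2,424. income exceeds $162,700 by $437,800, which is 88 full-or-partial $5,000 increments; reduction = 88 × $25 = $2,200, leaving $224.
Commuter Credit: $600,500 is at or above $587,700, so the credit is $0.
Child Tax Credit: income exceeds $209,700 by $390,800 → 977 increments × $175 = $170,975 ≥ base, so the credit is $0.
Total: $224 + $0 + $0 = $224.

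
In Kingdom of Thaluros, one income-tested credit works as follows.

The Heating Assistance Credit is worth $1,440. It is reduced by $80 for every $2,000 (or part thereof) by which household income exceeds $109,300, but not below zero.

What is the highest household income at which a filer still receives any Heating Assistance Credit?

$143,300

After 17 increments the reduction is 17 × $80 = $1,360, leaving $80; one more increment wipes it out. Increment 17 ends at excess 17 × $2,000 = $34,000, so the highest qualifying income is $109,300 + $34,000 = $143,300.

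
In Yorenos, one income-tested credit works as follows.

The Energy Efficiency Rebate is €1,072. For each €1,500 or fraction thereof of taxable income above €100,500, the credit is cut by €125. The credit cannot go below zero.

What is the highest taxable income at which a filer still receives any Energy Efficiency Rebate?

€112,500

After 8 increments the reduction is 8 × €125 = €1,000, leaving €72; one more increment wipes it out. Increment 8 ends at excess 8 × €1,500 = €12,000, so the highest qualifying income is €100,500 + €12,000 = €112,500.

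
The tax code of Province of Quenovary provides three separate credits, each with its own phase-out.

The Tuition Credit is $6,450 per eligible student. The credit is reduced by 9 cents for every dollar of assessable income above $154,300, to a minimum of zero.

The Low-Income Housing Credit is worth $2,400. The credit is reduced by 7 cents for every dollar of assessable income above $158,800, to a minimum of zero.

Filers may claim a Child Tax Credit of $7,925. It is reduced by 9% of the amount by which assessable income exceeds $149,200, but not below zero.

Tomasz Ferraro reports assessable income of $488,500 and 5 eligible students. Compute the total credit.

Tuition Credit: base = 5 × $6,450 = $32,250. 9% of the $334,200 excess over $154,300 is $30,078; credit = $32,250 − $30,078 = $2,172.
Low-Income Housing Credit: 7% of the $329,700 excess over $158,800 is $23,079 ≥ base, so the credit is $0.
Child Tax Credit: 9% of the $339,300 excess over $149,200 is $30,537 ≥ base, so the credit is $0.
Total: $2,172 + $0 + $0 = $2,172.

$2,172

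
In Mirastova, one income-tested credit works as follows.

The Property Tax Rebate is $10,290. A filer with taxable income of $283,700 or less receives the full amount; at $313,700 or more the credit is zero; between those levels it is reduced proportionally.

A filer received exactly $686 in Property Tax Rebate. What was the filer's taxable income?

$311,700

$686 is 686/10,290 of the full $10,290, so 9,604/10,290 of the $30,000 range has been used: income = $283,700 + $30,000 × 9,604/10,290 = $311,700.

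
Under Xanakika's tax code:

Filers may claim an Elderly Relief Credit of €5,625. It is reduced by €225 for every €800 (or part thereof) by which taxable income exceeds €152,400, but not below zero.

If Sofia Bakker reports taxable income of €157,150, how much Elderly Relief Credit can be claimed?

Elderly Relief Credit: income exceeds €152,400 by €4,750, which is 6 full-or-partial €800 increments; reduction = 6 × €225 = €1,350, leaving €4,275.

€4,275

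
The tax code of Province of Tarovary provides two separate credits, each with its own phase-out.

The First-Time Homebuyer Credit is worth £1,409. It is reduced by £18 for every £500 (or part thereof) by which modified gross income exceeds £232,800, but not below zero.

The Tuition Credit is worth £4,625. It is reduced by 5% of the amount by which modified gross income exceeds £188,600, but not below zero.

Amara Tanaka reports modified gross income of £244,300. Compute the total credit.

First-Time Homebuyer Credit: income exceeds £232,800 by £11,500, which is 23 full-or-partial £500 increments; reduction = 23 × £18 = £414, leaving £995.
Tuition Credit: 5% of the £55,700 excess over £188,600 is £2,785; credit = £4,625 − £2,785 = £1,840.
Total: £995 + £1,840 = £2,835.

£2,835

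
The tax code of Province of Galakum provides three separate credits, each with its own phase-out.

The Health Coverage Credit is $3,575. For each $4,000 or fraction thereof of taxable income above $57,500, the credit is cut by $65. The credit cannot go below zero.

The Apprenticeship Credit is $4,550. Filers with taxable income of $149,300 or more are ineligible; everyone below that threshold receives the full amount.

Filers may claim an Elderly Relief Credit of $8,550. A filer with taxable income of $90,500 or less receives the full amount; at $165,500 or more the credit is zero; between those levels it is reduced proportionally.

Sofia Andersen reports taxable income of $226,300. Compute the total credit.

$780

Health Coverage Credit: income exceeds $57,500 by $168,800, which is 43 full-or-partial $4,000 increments; reduction = 43 × $65 = $2,795, leaving $780.
Apprenticeship Credit: $226,300 meets or exceeds the $149,300 cutoff, so the credit is $0.
Elderly Relief Credit: $226,300 is at or above $165,500, so the credit is $0.
Total: $780 + $0 + $0 = $780.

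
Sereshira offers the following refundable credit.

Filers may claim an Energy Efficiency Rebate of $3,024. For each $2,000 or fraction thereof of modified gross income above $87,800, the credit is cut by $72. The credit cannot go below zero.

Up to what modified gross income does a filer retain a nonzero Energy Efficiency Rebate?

After 41 increments the reduction is 41 × $72 = $2,952, leaving $72; one more increment wipes it out. Increment 41 ends at excess 41 × $2,000 = $82,000, so the highest qualifying income is $87,800 + $82,000 = $169,800.

$169,800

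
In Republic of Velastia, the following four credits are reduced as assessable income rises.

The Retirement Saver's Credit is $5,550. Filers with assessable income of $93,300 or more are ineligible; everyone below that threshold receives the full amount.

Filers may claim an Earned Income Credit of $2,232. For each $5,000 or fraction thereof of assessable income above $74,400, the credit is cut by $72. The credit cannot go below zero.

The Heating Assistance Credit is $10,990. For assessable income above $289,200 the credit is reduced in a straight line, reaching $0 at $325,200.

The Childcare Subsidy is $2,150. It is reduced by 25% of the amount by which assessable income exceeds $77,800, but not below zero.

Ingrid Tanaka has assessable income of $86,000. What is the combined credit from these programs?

$18,656

Retirement Saver's Credit: $86,000 is below the $93,300 cutoff, so the full $5,550 applies.
Earned Income Credit: income exceeds $74,400 by $11,600, which is 3 full-or-partial $5,000 increments; reduction = 3 × $72 = $216, leaving $2,016.
Heating Assistance Credit: $86,000 is at or below the $289,200 threshold, so the full $10,990 applies.
Childcare Subsidy: 25% of the $8,200 excess over $77,800 is $2,050; credit = $2,150 − $2,050 = $100.
Total: $5,550 + $2,016 + $10,990 + $100 = $18,656.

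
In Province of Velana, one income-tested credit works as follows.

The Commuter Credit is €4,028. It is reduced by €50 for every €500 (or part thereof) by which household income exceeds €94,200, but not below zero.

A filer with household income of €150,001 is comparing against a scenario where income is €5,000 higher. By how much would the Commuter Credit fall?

€0

At €150,001 — income exceeds €94,200 by €55,801 → 112 increments × €50 = €5,600 ≥ base, so the credit is €0.
At €155,001 — income exceeds €94,200 by €60,801 → 122 increments × €50 = €6,100 ≥ base, so the credit is €0.
Lost: €0 − €0 = €0.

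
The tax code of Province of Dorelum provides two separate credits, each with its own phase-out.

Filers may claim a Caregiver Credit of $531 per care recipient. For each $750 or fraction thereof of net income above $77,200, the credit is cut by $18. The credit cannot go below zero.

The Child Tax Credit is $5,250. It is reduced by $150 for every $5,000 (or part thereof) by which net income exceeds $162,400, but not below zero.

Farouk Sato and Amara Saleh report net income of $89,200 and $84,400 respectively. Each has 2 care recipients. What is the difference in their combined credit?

Farouk ($89,200): Caregiver Credit: base = 2 × $531 = $1,062. income exceeds $77,200 by $12,000, which is 16 full-or-partial $750 increments; reduction = 16 × $18 = $288, leaving $774. Child Tax Credit: $89,200 is at or below the $162,400 threshold, so the full $5,250 applies. total $774 + $5,250 = $6,024
Amara ($84,400): Caregiver Credit: base = 2 × $531 = $1,062. income exceeds $77,200 by $7,200, which is 10 full-or-partial $750 increments; reduction = 10 × $18 = $180, leaving $882. Child Tax Credit: $84,400 is at or below the $162,400 threshold, so the full $5,250 applies. total $882 + $5,250 = $6,132
Difference: |$6,024 − $6,132| = $108.

$108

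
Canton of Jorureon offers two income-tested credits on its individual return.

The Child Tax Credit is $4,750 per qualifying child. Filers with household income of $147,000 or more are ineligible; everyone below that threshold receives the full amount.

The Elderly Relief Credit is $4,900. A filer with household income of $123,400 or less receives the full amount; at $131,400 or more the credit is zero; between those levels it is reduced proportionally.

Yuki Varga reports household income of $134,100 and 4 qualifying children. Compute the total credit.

$19,000

Child Tax Credit: base = 4 × $4,750 = $19,000. $134,100 is below the $147,000 cutoff, so the full $19,000 applies.
Elderly Relief Credit: $134,100 is at or above $131,400, so the credit is $0.
Total: $19,000 + $0 = $19,000.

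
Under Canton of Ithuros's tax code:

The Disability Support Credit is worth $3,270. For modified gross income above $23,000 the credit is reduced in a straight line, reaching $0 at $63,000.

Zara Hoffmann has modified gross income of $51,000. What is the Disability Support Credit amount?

Disability Support Credit: $51,000 is $28,000 into a $40,000 phase-out range, leaving 12,000/40,000 of the credit: $3,270 × 12,000/40,000 = $981.

$981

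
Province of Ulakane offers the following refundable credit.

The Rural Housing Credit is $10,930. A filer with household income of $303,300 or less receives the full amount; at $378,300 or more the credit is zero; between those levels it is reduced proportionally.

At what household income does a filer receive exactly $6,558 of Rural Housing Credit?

$6,558 is 6,558/10,930 of the full $10,930, so 4,372/10,930 of the $75,000 range has been used: income = $303,300 + $75,000 × 4,372/10,930 = $333,300.

$333,300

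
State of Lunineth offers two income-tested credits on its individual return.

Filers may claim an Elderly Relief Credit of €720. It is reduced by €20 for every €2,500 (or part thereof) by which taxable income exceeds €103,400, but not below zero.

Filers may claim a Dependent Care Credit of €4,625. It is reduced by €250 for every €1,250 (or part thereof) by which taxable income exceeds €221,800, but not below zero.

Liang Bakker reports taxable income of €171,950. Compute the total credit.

Elderly Relief Credit: income exceeds €103,400 by €68,550, which is 28 full-or-partial €2,500 increments; reduction = 28 × €20 = €560, leaving €160.
Dependent Care Credit: €171,950 is at or below the €221,800 threshold, so the full €4,625 applies.
Total: €160 + €4,625 = €4,785.

€4,785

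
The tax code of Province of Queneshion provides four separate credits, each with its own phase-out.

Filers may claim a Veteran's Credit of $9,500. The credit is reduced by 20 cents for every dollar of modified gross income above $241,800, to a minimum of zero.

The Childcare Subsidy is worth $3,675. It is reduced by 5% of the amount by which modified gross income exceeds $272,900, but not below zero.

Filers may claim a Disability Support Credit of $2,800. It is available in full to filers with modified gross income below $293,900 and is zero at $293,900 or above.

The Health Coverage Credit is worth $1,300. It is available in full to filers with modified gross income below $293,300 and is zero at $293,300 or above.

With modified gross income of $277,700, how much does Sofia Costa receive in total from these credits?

$9,855

Veteran's Credit: 20% of the $35,900 excess over $241,800 is $7,180; credit = $9,500 − $7,180 = $2,320.
Childcare Subsidy: 5% of the $4,800 excess over $272,900 is $240; credit = $3,675 − $240 = $3,435.
Disability Support Credit: $277,700 is below the $293,900 cutoff, so the full $2,800 applies.
Health Coverage Credit: $277,700 is below the $293,300 cutoff, so the full $1,300 applies.
Total: $2,320 + $3,435 + $2,800 + $1,300 = $9,855.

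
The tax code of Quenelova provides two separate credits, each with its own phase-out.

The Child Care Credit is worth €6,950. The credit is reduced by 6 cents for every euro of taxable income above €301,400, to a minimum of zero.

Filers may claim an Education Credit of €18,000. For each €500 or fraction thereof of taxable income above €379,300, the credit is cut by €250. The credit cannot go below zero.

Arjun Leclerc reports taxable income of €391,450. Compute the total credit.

Child Care Credit: 6% of the €90,050 excess over €301,400 is €5,403; credit = €6,950 − €5,403 = €1,547.
Education Credit: income exceeds €379,300 by €12,150, which is 25 full-or-partial €500 increments; reduction = 25 × €250 = €6,250, leaving €11,750.
Total: €1,547 + €11,750 = €13,297.

€13,297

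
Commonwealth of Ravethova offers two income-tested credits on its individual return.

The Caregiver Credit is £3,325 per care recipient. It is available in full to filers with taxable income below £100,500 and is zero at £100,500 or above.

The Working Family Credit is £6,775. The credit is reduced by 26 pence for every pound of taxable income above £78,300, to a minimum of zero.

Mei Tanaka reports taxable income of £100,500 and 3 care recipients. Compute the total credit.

£1,003

Caregiver Credit: base = 3 × £3,325 = £9,975. £100,500 meets or exceeds the £100,500 cutoff, so the credit is £0.
Working Family Credit: 26% of the £22,200 excess over £78,300 is £5,772; credit = £6,775 − £5,772 = £1,003.
Total: £0 + £1,003 = £1,003.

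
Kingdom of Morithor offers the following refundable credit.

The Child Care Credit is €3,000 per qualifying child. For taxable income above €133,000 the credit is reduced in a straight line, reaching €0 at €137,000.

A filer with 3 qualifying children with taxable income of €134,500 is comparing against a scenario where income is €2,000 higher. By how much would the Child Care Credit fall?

At €134,500 — base = 3 × €3,000 = €9,000. €134,500 is €1,500 into a €4,000 phase-out range, leaving 2,500/4,000 of the credit: €9,000 × 2,500/4,000 = €5,625.
At €136,500 — base = 3 × €3,000 = €9,000. €136,500 is €3,500 into a €4,000 phase-out range, leaving 500/4,000 of the credit: €9,000 × 500/4,000 = €1,125.
Lost: €5,625 − €1,125 = €4,500.

€4,500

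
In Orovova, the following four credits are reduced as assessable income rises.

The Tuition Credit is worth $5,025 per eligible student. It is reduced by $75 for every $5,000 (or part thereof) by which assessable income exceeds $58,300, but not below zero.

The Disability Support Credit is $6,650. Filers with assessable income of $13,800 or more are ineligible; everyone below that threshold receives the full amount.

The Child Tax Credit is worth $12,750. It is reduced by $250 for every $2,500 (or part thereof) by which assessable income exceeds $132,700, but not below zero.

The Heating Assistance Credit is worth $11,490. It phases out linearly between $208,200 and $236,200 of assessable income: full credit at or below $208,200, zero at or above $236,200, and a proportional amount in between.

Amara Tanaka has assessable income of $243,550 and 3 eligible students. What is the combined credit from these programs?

Tuition Credit: base = 3 × $5,025 = $15,075. income exceeds $58,300 by $185,250, which is 38 full-or-partial $5,000 increments; reduction = 38 × $75 = $2,850, leaving $12,225.
Disability Support Credit: $243,550 meets or exceeds the $13,800 cutoff, so the credit is $0.
Child Tax Credit: income exceeds $132,700 by $110,850, which is 45 full-or-partial $2,500 increments; reduction = 45 × $250 = $11,250, leaving $1,500.
Heating Assistance Credit: $243,550 is at or above $236,200, so the credit is $0.
Total: $12,225 + $0 + $1,500 + $0 = $13,725.

$13,725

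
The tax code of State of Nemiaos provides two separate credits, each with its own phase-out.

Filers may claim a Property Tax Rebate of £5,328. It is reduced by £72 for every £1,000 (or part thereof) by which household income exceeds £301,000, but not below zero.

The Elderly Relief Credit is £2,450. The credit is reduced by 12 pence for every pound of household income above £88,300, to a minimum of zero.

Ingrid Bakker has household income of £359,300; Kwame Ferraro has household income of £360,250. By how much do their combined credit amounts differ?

£72

Ingrid (£359,300): Property Tax Rebate: income exceeds £301,000 by £58,300, which is 59 full-or-partial £1,000 increments; reduction = 59 × £72 = £4,248, leaving £1,080. Elderly Relief Credit: 12% of the £271,000 excess over £88,300 is £32,520 ≥ base, so the credit is £0. total £1,080 + £0 = £1,080
Kwame (£360,250): Property Tax Rebate: income exceeds £301,000 by £59,250, which is 60 full-or-partial £1,000 increments; reduction = 60 × £72 = £4,320, leaving £1,008. Elderly Relief Credit: 12% of the £271,950 excess over £88,300 is £32,634 ≥ base, so the credit is £0. total £1,008 + £0 = £1,008
Difference: |£1,080 − £1,008| = £72.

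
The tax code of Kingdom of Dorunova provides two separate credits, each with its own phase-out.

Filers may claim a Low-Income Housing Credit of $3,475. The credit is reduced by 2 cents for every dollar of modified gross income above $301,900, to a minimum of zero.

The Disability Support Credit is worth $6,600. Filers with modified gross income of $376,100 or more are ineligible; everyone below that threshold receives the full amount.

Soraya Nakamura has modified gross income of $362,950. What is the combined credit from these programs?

$8,854

Low-Income Housing Credit: 2% of the $61,050 excess over $301,900 is $1,221; credit = $3,475 − $1,221 = $2,254.
Disability Support Credit: $362,950 is below the $376,100 cutoff, so the full $6,600 applies.
Total: $2,254 + $6,600 = $8,854.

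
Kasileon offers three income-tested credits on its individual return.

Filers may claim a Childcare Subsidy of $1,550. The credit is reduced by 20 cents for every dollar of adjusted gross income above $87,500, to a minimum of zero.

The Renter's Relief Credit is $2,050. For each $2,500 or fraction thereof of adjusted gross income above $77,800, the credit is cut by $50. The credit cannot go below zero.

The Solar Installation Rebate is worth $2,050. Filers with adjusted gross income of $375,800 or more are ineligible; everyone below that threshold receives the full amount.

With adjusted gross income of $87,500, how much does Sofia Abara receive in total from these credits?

$5,450

Childcare Subsidy: $87,500 is at or below the $87,500 threshold, so the full $1,550 applies.
Renter's Relief Credit: income exceeds $77,800 by $9,700, which is 4 full-or-partial $2,500 increments; reduction = 4 × $50 = $200, leaving $1,850.
Solar Installation Rebate: $87,500 is below the $375,800 cutoff, so the full $2,050 applies.
Total: $1,550 + $1,850 + $2,050 = $5,450.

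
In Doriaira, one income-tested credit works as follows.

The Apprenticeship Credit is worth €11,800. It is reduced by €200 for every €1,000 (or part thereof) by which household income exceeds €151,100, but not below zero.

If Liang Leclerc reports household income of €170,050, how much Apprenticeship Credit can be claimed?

Apprenticeship Credit: income exceeds €151,100 by €18,950, which is 19 full-or-partial €1,000 increments; reduction = 19 × €200 = €3,800, leaving €8,000.

€8,000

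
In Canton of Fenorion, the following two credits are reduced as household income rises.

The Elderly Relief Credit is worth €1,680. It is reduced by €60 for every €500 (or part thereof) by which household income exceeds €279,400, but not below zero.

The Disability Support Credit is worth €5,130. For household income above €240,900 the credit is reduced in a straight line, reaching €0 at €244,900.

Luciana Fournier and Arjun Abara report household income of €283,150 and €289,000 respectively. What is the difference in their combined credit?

Luciana (€283,150): Elderly Relief Credit: income exceeds €279,400 by €3,750, which is 8 full-or-partial €500 increments; reduction = 8 × €60 = €480, leaving €1,200. Disability Support Credit: €283,150 is at or above €244,900, so the credit is €0. total €1,200 + €0 = €1,200
Arjun (€289,000): Elderly Relief Credit: income exceeds €279,400 by €9,600, which is 20 full-or-partial €500 increments; reduction = 20 × €60 = €1,200, leaving €480. Disability Support Credit: €289,000 is at or above €244,900, so the credit is €0. total €480 + €0 = €480
Difference: |€1,200 − €480| = €720.

€720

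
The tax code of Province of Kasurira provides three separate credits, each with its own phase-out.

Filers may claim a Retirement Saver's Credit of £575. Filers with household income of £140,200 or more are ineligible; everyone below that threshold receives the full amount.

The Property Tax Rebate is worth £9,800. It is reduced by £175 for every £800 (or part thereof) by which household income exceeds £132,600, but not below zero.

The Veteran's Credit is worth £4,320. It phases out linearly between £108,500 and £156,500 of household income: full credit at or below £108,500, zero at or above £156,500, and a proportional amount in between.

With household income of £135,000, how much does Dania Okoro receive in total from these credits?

£11,785

Retirement Saver's Credit: £135,000 is below the £140,200 cutoff, so the full £575 applies.
Property Tax Rebate: income exceeds £132,600 by £2,400, which is 3 full-or-partial £800 increments; reduction = 3 × £175 = £525, leaving £9,275.
Veteran's Credit: £135,000 is £26,500 into a £48,000 phase-out range, leaving 21,500/48,000 of the credit: £4,320 × 21,500/48,000 = £1,935.
Total: £575 + £9,275 + £1,935 = £11,785.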